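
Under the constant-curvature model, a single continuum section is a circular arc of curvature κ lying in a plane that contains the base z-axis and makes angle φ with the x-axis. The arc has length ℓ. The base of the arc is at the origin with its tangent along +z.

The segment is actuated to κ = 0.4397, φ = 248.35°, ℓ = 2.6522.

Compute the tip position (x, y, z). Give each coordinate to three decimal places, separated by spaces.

θ = κ·ℓ = 0.4397 × 2.6522 = 1.16617 rad
ρ = (1 − cos θ)/κ = (1 − 0.39367)/0.4397 = 1.37896
z = sin θ / κ = 0.91925/0.4397 = 2.09063
x = ρ cos φ = 1.37896 × cos(248.35°) = -0.50875
y = ρ sin φ = 1.37896 × sin(248.35°) = -1.28168

-0.509 -1.282 2.091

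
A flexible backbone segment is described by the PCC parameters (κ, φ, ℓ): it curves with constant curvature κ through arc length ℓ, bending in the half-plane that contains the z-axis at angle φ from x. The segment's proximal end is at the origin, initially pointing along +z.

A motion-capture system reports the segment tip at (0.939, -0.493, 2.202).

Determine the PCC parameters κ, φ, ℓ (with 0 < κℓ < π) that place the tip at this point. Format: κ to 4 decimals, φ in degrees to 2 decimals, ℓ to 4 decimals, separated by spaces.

ρ = √(x²+y²) = √(0.939² + -0.493²) = 1.06055
φ = atan2(y, x) mod 360° = atan2(-0.493, 0.939) = 332.2993°
|p|² = ρ² + z² = 1.06055² + 2.202² = 5.97357
κ = 2ρ / |p|² = 2×1.06055 / 5.97357 = 0.35508
θ = 2·atan2(ρ, z) = 2·atan2(1.06055, 2.202) = 0.89769 rad
ℓ = θ/κ = 0.89769/0.35508 = 2.52813

0.3551 332.30 2.5281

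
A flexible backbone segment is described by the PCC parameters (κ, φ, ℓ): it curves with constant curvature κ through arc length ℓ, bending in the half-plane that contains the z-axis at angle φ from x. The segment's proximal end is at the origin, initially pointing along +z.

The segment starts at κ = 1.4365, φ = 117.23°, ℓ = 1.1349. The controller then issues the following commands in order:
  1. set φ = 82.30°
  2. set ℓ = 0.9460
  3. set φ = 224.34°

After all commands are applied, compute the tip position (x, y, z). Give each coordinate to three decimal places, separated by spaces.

initial: κ=1.4365, φ=117.23°, ℓ=1.1349
cmd 1: set φ=82.30° → (κ,φ,ℓ)=(1.4365,82.30°,1.1349) → tip=(0.0988,0.7309,0.6949)
cmd 2: set ℓ=0.9460 → (κ,φ,ℓ)=(1.4365,82.30°,0.9460) → tip=(0.0737,0.5448,0.6806)
cmd 3: set φ=224.34° → (κ,φ,ℓ)=(1.4365,224.34°,0.9460) → tip=(-0.3932,-0.3842,0.6806)

-0.393 -0.384 0.681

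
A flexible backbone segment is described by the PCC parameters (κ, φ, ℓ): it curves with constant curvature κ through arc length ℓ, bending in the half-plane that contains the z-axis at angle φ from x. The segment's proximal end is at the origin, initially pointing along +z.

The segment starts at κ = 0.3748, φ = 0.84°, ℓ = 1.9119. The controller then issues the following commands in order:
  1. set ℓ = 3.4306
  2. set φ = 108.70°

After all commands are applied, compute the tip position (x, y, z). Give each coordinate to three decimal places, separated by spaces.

-0.615 1.817 2.560

initial: κ=0.3748, φ=0.84°, ℓ=1.9119
cmd 1: set ℓ=3.4306 → (κ,φ,ℓ)=(0.3748,0.84°,3.4306) → tip=(1.9177,0.0281,2.5605)
cmd 2: set φ=108.70° → (κ,φ,ℓ)=(0.3748,108.70°,3.4306) → tip=(-0.6149,1.8167,2.5605)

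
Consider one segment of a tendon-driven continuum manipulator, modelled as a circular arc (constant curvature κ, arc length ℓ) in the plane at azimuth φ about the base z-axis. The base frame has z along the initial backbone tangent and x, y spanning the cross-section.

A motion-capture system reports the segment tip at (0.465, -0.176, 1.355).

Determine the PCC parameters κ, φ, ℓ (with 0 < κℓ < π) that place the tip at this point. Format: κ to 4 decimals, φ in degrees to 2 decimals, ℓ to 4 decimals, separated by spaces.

0.4773 339.27 1.4735

ρ = √(x²+y²) = √(0.465² + -0.176²) = 0.49719
φ = atan2(y, x) mod 360° = atan2(-0.176, 0.465) = 339.2686°
|p|² = ρ² + z² = 0.49719² + 1.355² = 2.08323
κ = 2ρ / |p|² = 2×0.49719 / 2.08323 = 0.47733
θ = 2·atan2(ρ, z) = 2·atan2(0.49719, 1.355) = 0.70336 rad
ℓ = θ/κ = 0.70336/0.47733 = 1.47352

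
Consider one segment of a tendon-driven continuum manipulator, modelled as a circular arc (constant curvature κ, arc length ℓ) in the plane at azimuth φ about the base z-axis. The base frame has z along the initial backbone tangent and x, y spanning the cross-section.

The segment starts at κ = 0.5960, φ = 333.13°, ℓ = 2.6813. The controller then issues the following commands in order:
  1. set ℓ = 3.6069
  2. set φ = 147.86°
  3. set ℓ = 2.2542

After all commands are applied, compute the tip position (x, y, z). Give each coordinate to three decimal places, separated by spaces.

-1.101 0.691 1.635

initial: κ=0.5960, φ=333.13°, ℓ=2.6813
cmd 1: set ℓ=3.6069 → (κ,φ,ℓ)=(0.5960,333.13°,3.6069) → tip=(2.3156,-1.1732,1.4045)
cmd 2: set φ=147.86° → (κ,φ,ℓ)=(0.5960,147.86°,3.6069) → tip=(-2.1980,1.3810,1.4045)
cmd 3: set ℓ=2.2542 → (κ,φ,ℓ)=(0.5960,147.86°,2.2542) → tip=(-1.1006,0.6915,1.6347)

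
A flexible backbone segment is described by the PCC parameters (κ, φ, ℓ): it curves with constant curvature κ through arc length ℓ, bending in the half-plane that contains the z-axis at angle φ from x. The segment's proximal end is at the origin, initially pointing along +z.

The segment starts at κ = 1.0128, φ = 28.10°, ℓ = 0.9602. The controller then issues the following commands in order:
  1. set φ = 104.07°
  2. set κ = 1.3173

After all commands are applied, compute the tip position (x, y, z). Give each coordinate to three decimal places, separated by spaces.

initial: κ=1.0128, φ=28.10°, ℓ=0.9602
cmd 1: set φ=104.07° → (κ,φ,ℓ)=(1.0128,104.07°,0.9602) → tip=(-0.1048,0.4183,0.8158)
cmd 2: set κ=1.3173 → (κ,φ,ℓ)=(1.3173,104.07°,0.9602) → tip=(-0.1290,0.5146,0.7239)

-0.129 0.515 0.724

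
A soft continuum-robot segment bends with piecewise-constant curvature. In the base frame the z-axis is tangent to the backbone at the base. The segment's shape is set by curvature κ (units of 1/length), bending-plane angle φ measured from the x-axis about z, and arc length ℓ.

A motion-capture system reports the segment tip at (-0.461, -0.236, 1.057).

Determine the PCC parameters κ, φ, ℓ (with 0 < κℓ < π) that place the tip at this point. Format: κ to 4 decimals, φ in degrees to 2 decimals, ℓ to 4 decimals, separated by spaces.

0.7476 207.11 1.2188

ρ = √(x²+y²) = √(-0.461² + -0.236²) = 0.51790
φ = atan2(y, x) mod 360° = atan2(-0.236, -0.461) = 207.1093°
|p|² = ρ² + z² = 0.51790² + 1.057² = 1.38547
κ = 2ρ / |p|² = 2×0.51790 / 1.38547 = 0.74761
θ = 2·atan2(ρ, z) = 2·atan2(0.51790, 1.057) = 0.91118 rad
ℓ = θ/κ = 0.91118/0.74761 = 1.21879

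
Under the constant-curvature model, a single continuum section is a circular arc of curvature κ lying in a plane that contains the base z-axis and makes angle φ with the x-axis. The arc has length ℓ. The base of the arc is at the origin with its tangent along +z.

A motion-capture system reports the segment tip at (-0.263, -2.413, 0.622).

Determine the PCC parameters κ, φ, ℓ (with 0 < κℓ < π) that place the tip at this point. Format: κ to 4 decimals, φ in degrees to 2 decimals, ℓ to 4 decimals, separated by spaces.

0.7732 263.78 3.4143

ρ = √(x²+y²) = √(-0.263² + -2.413²) = 2.42729
φ = atan2(y, x) mod 360° = atan2(-2.413, -0.263) = 263.7797°
|p|² = ρ² + z² = 2.42729² + 0.622² = 6.27862
κ = 2ρ / |p|² = 2×2.42729 / 6.27862 = 0.77319
θ = 2·atan2(ρ, z) = 2·atan2(2.42729, 0.622) = 2.63988 rad
ℓ = θ/κ = 2.63988/0.77319 = 3.41427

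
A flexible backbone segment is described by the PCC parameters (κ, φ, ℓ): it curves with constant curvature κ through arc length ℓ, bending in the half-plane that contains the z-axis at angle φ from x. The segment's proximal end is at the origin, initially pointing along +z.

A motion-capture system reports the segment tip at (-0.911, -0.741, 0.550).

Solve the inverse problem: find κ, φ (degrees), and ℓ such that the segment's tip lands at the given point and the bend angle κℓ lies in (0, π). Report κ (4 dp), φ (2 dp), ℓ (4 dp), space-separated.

1.3967 219.12 1.6220

ρ = √(x²+y²) = √(-0.911² + -0.741²) = 1.17431
φ = atan2(y, x) mod 360° = atan2(-0.741, -0.911) = 219.1246°
|p|² = ρ² + z² = 1.17431² + 0.550² = 1.68150
κ = 2ρ / |p|² = 2×1.17431 / 1.68150 = 1.39674
θ = 2·atan2(ρ, z) = 2·atan2(1.17431, 0.550) = 2.26556 rad
ℓ = θ/κ = 2.26556/1.39674 = 1.62203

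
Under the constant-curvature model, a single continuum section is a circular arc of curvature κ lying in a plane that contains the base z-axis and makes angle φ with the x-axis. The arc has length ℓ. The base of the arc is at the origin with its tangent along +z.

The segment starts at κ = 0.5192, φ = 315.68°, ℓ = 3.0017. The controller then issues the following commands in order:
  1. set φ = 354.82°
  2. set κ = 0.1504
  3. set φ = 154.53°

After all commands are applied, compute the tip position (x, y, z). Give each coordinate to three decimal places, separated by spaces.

initial: κ=0.5192, φ=315.68°, ℓ=3.0017
cmd 1: set φ=354.82° → (κ,φ,ℓ)=(0.5192,354.82°,3.0017) → tip=(1.8946,-0.1718,1.9259)
cmd 2: set κ=0.1504 → (κ,φ,ℓ)=(0.1504,354.82°,3.0017) → tip=(0.6634,-0.0601,2.9008)
cmd 3: set φ=154.53° → (κ,φ,ℓ)=(0.1504,154.53°,3.0017) → tip=(-0.6014,0.2865,2.9008)

-0.601 0.286 2.901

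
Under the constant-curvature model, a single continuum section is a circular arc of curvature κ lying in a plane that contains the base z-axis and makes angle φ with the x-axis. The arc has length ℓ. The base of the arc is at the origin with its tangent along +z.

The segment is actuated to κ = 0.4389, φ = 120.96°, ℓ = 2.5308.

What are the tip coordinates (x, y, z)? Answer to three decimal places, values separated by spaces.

-0.652 1.086 2.042

θ = κ·ℓ = 0.4389 × 2.5308 = 1.11077 rad
ρ = (1 − cos θ)/κ = (1 − 0.44397)/0.4389 = 1.26686
z = sin θ / κ = 0.89604/0.4389 = 2.04156
x = ρ cos φ = 1.26686 × cos(120.96°) = -0.65172
y = ρ sin φ = 1.26686 × sin(120.96°) = 1.08637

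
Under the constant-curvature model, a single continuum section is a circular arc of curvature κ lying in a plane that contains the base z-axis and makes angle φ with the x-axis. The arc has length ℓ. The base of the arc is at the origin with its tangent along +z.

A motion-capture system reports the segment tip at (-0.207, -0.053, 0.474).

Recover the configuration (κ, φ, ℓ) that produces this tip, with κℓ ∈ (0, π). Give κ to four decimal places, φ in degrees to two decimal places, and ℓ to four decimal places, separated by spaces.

1.5808 194.36 0.5358

ρ = √(x²+y²) = √(-0.207² + -0.053²) = 0.21368
φ = atan2(y, x) mod 360° = atan2(-0.053, -0.207) = 194.3614°
|p|² = ρ² + z² = 0.21368² + 0.474² = 0.27033
κ = 2ρ / |p|² = 2×0.21368 / 0.27033 = 1.58084
θ = 2·atan2(ρ, z) = 2·atan2(0.21368, 0.474) = 0.84703 rad
ℓ = θ/κ = 0.84703/1.58084 = 0.53581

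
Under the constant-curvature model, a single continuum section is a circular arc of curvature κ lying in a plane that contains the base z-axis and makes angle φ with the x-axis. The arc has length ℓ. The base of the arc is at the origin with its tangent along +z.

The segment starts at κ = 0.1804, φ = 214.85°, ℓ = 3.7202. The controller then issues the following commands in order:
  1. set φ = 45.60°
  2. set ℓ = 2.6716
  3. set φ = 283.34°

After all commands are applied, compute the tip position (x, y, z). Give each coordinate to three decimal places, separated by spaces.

0.146 -0.614 2.569

initial: κ=0.1804, φ=214.85°, ℓ=3.7202
cmd 1: set φ=45.60° → (κ,φ,ℓ)=(0.1804,45.60°,3.7202) → tip=(0.8411,0.8589,3.4472)
cmd 2: set ℓ=2.6716 → (κ,φ,ℓ)=(0.1804,45.60°,2.6716) → tip=(0.4418,0.4511,2.5694)
cmd 3: set φ=283.34° → (κ,φ,ℓ)=(0.1804,283.34°,2.6716) → tip=(0.1457,-0.6144,2.5694)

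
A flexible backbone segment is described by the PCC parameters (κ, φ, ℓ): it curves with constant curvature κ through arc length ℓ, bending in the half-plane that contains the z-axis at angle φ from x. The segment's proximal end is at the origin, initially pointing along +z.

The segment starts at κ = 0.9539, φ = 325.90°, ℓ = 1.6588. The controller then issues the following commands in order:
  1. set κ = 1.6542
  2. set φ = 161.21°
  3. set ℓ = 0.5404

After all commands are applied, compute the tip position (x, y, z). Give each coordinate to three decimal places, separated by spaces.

-0.214 0.073 0.471

initial: κ=0.9539, φ=325.90°, ℓ=1.6588
cmd 1: set κ=1.6542 → (κ,φ,ℓ)=(1.6542,325.90°,1.6588) → tip=(0.9621,-0.6514,0.2341)
cmd 2: set φ=161.21° → (κ,φ,ℓ)=(1.6542,161.21°,1.6588) → tip=(-1.1000,0.3742,0.2341)
cmd 3: set ℓ=0.5404 → (κ,φ,ℓ)=(1.6542,161.21°,0.5404) → tip=(-0.2138,0.0728,0.4712)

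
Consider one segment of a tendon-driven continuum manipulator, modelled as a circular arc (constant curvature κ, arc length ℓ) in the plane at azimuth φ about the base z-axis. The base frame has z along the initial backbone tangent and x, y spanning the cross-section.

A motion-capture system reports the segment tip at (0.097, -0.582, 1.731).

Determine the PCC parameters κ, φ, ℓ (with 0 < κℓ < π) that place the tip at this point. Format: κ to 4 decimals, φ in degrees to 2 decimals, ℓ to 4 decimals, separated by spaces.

0.3528 279.46 1.8621

ρ = √(x²+y²) = √(0.097² + -0.582²) = 0.59003
φ = atan2(y, x) mod 360° = atan2(-0.582, 0.097) = 279.4623°
|p|² = ρ² + z² = 0.59003² + 1.731² = 3.34449
κ = 2ρ / |p|² = 2×0.59003 / 3.34449 = 0.35284
θ = 2·atan2(ρ, z) = 2·atan2(0.59003, 1.731) = 0.65702 rad
ℓ = θ/κ = 0.65702/0.35284 = 1.86211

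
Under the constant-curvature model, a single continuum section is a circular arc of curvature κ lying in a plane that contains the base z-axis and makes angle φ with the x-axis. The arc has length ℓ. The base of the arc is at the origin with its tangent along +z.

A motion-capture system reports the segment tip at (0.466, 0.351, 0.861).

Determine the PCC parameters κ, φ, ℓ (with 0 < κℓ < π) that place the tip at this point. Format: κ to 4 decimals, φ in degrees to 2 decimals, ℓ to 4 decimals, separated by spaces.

ρ = √(x²+y²) = √(0.466² + 0.351²) = 0.58340
φ = atan2(y, x) mod 360° = atan2(0.351, 0.466) = 36.9877°
|p|² = ρ² + z² = 0.58340² + 0.861² = 1.08168
κ = 2ρ / |p|² = 2×0.58340 / 1.08168 = 1.07870
θ = 2·atan2(ρ, z) = 2·atan2(0.58340, 0.861) = 1.19105 rad
ℓ = θ/κ = 1.19105/1.07870 = 1.10415

1.0787 36.99 1.1042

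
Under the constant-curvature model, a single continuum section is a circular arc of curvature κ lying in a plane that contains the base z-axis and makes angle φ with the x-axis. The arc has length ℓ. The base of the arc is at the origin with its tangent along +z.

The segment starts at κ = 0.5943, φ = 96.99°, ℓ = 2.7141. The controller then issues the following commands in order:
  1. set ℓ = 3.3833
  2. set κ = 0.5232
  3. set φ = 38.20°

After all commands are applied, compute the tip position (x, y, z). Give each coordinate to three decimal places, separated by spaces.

1.799 1.416 1.873

initial: κ=0.5943, φ=96.99°, ℓ=2.7141
cmd 1: set ℓ=3.3833 → (κ,φ,ℓ)=(0.5943,96.99°,3.3833) → tip=(-0.2920,2.3814,1.5225)
cmd 2: set κ=0.5232 → (κ,φ,ℓ)=(0.5232,96.99°,3.3833) → tip=(-0.2787,2.2728,1.8735)
cmd 3: set φ=38.20° → (κ,φ,ℓ)=(0.5232,38.20°,3.3833) → tip=(1.7995,1.4160,1.8735)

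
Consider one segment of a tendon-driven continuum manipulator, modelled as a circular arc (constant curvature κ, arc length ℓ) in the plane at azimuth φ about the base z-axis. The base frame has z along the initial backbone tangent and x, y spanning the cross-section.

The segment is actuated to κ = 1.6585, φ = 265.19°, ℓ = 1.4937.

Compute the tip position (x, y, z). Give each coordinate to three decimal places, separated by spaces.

θ = κ·ℓ = 1.6585 × 1.4937 = 2.47730 rad
ρ = (1 − cos θ)/κ = (1 − -0.78735)/1.6585 = 1.07769
z = sin θ / κ = 0.61650/1.6585 = 0.37172
x = ρ cos φ = 1.07769 × cos(265.19°) = -0.09037
y = ρ sin φ = 1.07769 × sin(265.19°) = -1.07390

-0.090 -1.074 0.372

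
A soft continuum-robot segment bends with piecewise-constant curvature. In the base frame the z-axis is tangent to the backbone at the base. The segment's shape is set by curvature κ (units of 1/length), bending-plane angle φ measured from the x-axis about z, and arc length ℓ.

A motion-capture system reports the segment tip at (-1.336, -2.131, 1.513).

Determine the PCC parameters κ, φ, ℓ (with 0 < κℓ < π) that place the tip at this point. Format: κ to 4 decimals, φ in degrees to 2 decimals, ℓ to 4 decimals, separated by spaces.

0.5839 237.91 3.5255

ρ = √(x²+y²) = √(-1.336² + -2.131²) = 2.51517
φ = atan2(y, x) mod 360° = atan2(-2.131, -1.336) = 237.9149°
|p|² = ρ² + z² = 2.51517² + 1.513² = 8.61523
κ = 2ρ / |p|² = 2×2.51517 / 8.61523 = 0.58389
θ = 2·atan2(ρ, z) = 2·atan2(2.51517, 1.513) = 2.05847 rad
ℓ = θ/κ = 2.05847/0.58389 = 3.52546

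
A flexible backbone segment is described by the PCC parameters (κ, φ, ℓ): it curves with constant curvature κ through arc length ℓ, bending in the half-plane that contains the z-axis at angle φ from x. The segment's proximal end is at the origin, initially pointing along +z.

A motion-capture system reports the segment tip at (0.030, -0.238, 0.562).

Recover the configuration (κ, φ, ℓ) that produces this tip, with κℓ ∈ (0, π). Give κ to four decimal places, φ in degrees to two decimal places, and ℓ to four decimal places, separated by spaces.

ρ = √(x²+y²) = √(0.030² + -0.238²) = 0.23988
φ = atan2(y, x) mod 360° = atan2(-0.238, 0.030) = 277.1843°
|p|² = ρ² + z² = 0.23988² + 0.562² = 0.37339
κ = 2ρ / |p|² = 2×0.23988 / 0.37339 = 1.28490
θ = 2·atan2(ρ, z) = 2·atan2(0.23988, 0.562) = 0.80685 rad
ℓ = θ/κ = 0.80685/1.28490 = 0.62795

1.2849 277.18 0.6280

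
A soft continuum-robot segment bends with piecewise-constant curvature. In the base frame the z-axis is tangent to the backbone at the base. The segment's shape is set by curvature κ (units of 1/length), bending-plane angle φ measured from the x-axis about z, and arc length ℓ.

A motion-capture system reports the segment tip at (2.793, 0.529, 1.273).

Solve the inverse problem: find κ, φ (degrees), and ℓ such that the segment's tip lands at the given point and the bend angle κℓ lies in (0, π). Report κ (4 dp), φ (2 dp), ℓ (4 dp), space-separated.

ρ = √(x²+y²) = √(2.793² + 0.529²) = 2.84266
φ = atan2(y, x) mod 360° = atan2(0.529, 2.793) = 10.7249°
|p|² = ρ² + z² = 2.84266² + 1.273² = 9.70122
κ = 2ρ / |p|² = 2×2.84266 / 9.70122 = 0.58604
θ = 2·atan2(ρ, z) = 2·atan2(2.84266, 1.273) = 2.29951 rad
ℓ = θ/κ = 2.29951/0.58604 = 3.92381

0.5860 10.72 3.9238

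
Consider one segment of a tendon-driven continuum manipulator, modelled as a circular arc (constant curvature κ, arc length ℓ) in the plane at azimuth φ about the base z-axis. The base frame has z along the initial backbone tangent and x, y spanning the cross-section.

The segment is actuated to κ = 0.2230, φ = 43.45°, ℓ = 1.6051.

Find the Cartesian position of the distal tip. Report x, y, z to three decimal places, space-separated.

0.206 0.195 1.571

θ = κ·ℓ = 0.2230 × 1.6051 = 0.35794 rad
ρ = (1 − cos θ)/κ = (1 − 0.93662)/0.2230 = 0.28421
z = sin θ / κ = 0.35034/0.2230 = 1.57104
x = ρ cos φ = 0.28421 × cos(43.45°) = 0.20633
y = ρ sin φ = 0.28421 × sin(43.45°) = 0.19546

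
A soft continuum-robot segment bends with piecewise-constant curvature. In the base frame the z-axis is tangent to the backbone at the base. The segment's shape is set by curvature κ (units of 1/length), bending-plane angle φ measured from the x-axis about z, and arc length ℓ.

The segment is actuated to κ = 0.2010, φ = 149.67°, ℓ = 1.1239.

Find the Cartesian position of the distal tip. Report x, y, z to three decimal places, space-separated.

θ = κ·ℓ = 0.2010 × 1.1239 = 0.22590 rad
ρ = (1 − cos θ)/κ = (1 − 0.97459)/0.2010 = 0.12641
z = sin θ / κ = 0.22399/0.2010 = 1.11437
x = ρ cos φ = 0.12641 × cos(149.67°) = -0.10911
y = ρ sin φ = 0.12641 × sin(149.67°) = 0.06383

-0.109 0.064 1.114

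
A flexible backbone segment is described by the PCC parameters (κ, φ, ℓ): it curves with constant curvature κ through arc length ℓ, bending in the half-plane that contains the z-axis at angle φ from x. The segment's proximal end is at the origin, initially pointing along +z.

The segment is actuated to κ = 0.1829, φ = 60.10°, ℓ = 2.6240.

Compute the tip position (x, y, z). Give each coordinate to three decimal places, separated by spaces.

0.308 0.535 2.524

θ = κ·ℓ = 0.1829 × 2.6240 = 0.47993 rad
ρ = (1 − cos θ)/κ = (1 − 0.88703)/0.1829 = 0.61767
z = sin θ / κ = 0.46172/0.1829 = 2.52442
x = ρ cos φ = 0.61767 × cos(60.10°) = 0.30790
y = ρ sin φ = 0.61767 × sin(60.10°) = 0.53546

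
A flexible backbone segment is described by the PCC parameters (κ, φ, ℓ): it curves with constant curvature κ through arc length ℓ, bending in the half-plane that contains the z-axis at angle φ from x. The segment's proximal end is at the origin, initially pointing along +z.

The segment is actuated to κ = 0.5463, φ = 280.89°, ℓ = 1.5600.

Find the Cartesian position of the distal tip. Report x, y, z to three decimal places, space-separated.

θ = κ·ℓ = 0.5463 × 1.5600 = 0.85223 rad
ρ = (1 − cos θ)/κ = (1 − 0.65831)/0.5463 = 0.62547
z = sin θ / κ = 0.75275/0.5463 = 1.37790
x = ρ cos φ = 0.62547 × cos(280.89°) = 0.11817
y = ρ sin φ = 0.62547 × sin(280.89°) = -0.61420

0.118 -0.614 1.378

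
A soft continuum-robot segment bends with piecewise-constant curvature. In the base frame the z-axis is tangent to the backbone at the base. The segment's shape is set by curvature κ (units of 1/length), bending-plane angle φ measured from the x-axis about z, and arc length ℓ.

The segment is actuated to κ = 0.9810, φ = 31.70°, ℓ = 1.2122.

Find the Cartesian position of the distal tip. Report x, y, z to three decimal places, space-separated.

0.544 0.336 0.946

θ = κ·ℓ = 0.9810 × 1.2122 = 1.18917 rad
ρ = (1 − cos θ)/κ = (1 − 0.37243)/0.9810 = 0.63972
z = sin θ / κ = 0.92806/0.9810 = 0.94603
x = ρ cos φ = 0.63972 × cos(31.70°) = 0.54428
y = ρ sin φ = 0.63972 × sin(31.70°) = 0.33616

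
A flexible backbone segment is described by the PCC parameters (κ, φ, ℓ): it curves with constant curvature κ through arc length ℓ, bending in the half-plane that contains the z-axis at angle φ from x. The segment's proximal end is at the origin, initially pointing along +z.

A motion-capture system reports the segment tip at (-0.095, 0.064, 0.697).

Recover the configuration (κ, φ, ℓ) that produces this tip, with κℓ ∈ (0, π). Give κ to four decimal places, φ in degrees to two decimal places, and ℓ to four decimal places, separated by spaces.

0.4592 146.03 0.7095

ρ = √(x²+y²) = √(-0.095² + 0.064²) = 0.11455
φ = atan2(y, x) mod 360° = atan2(0.064, -0.095) = 146.0325°
|p|² = ρ² + z² = 0.11455² + 0.697² = 0.49893
κ = 2ρ / |p|² = 2×0.11455 / 0.49893 = 0.45917
θ = 2·atan2(ρ, z) = 2·atan2(0.11455, 0.697) = 0.32577 rad
ℓ = θ/κ = 0.32577/0.45917 = 0.70948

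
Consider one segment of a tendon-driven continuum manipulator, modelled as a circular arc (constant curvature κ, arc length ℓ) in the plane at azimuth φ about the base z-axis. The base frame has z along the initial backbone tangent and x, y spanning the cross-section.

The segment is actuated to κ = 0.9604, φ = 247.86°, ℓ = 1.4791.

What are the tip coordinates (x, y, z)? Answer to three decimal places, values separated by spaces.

θ = κ·ℓ = 0.9604 × 1.4791 = 1.42053 rad
ρ = (1 − cos θ)/κ = (1 − 0.14970)/0.9604 = 0.88536
z = sin θ / κ = 0.98873/0.9604 = 1.02950
x = ρ cos φ = 0.88536 × cos(247.86°) = -0.33367
y = ρ sin φ = 0.88536 × sin(247.86°) = -0.82008

-0.334 -0.820 1.029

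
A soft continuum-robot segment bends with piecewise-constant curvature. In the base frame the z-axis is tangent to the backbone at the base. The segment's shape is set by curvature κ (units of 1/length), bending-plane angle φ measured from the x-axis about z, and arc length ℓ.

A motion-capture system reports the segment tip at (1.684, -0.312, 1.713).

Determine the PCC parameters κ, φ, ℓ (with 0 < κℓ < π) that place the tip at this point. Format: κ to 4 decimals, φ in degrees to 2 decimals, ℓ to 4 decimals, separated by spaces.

ρ = √(x²+y²) = √(1.684² + -0.312²) = 1.71266
φ = atan2(y, x) mod 360° = atan2(-0.312, 1.684) = 349.5036°
|p|² = ρ² + z² = 1.71266² + 1.713² = 5.86757
κ = 2ρ / |p|² = 2×1.71266 / 5.86757 = 0.58377
θ = 2·atan2(ρ, z) = 2·atan2(1.71266, 1.713) = 1.57060 rad
ℓ = θ/κ = 1.57060/0.58377 = 2.69043

0.5838 349.50 2.6904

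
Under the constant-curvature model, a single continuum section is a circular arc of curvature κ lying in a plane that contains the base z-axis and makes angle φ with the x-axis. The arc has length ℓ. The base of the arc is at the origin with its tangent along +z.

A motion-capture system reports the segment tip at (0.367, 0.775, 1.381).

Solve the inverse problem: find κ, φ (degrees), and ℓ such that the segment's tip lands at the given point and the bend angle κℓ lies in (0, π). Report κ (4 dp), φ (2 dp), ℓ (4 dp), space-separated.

0.6490 64.66 1.7123

ρ = √(x²+y²) = √(0.367² + 0.775²) = 0.85750
φ = atan2(y, x) mod 360° = atan2(0.775, 0.367) = 64.6602°
|p|² = ρ² + z² = 0.85750² + 1.381² = 2.64248
κ = 2ρ / |p|² = 2×0.85750 / 2.64248 = 0.64902
θ = 2·atan2(ρ, z) = 2·atan2(0.85750, 1.381) = 1.11133 rad
ℓ = θ/κ = 1.11133/0.64902 = 1.71234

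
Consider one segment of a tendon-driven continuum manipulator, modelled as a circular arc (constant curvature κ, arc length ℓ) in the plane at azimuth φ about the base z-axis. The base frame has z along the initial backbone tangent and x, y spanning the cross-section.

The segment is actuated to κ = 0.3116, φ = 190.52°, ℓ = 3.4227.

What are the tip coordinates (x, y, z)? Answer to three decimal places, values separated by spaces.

θ = κ·ℓ = 0.3116 × 3.4227 = 1.06651 rad
ρ = (1 − cos θ)/κ = (1 − 0.48318)/0.3116 = 1.65860
z = sin θ / κ = 0.87552/0.3116 = 2.80976
x = ρ cos φ = 1.65860 × cos(190.52°) = -1.63072
y = ρ sin φ = 1.65860 × sin(190.52°) = -0.30283

-1.631 -0.303 2.810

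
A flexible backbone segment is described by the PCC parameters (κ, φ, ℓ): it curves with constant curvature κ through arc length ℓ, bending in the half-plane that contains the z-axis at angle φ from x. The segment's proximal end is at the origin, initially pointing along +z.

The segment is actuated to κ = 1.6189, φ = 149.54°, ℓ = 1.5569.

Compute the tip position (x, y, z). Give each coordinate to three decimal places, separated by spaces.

-0.965 0.568 0.359

θ = κ·ℓ = 1.6189 × 1.5569 = 2.52047 rad
ρ = (1 − cos θ)/κ = (1 − -0.81322)/1.6189 = 1.12003
z = sin θ / κ = 0.58195/1.6189 = 0.35947
x = ρ cos φ = 1.12003 × cos(149.54°) = -0.96545
y = ρ sin φ = 1.12003 × sin(149.54°) = 0.56779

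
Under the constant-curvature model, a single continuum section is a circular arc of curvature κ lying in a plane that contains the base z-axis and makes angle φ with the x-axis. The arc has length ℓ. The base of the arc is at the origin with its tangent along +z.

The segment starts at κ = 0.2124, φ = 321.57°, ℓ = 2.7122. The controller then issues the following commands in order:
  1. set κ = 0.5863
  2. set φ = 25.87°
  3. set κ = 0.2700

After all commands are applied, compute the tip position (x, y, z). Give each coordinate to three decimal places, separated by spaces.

initial: κ=0.2124, φ=321.57°, ℓ=2.7122
cmd 1: set κ=0.5863 → (κ,φ,ℓ)=(0.5863,321.57°,2.7122) → tip=(1.3620,-1.0807,1.7053)
cmd 2: set φ=25.87° → (κ,φ,ℓ)=(0.5863,25.87°,2.7122) → tip=(1.5644,0.7586,1.7053)
cmd 3: set κ=0.2700 → (κ,φ,ℓ)=(0.2700,25.87°,2.7122) → tip=(0.8543,0.4143,2.4762)

0.854 0.414 2.476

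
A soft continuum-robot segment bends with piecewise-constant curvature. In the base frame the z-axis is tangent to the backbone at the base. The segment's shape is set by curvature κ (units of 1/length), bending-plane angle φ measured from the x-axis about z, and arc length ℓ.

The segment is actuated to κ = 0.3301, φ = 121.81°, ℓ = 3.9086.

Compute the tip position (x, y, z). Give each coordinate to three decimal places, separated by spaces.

-1.155 1.862 2.911

θ = κ·ℓ = 0.3301 × 3.9086 = 1.29023 rad
ρ = (1 − cos θ)/κ = (1 − 0.27690)/0.3301 = 2.19055
z = sin θ / κ = 0.96090/0.3301 = 2.91093
x = ρ cos φ = 2.19055 × cos(121.81°) = -1.15465
y = ρ sin φ = 2.19055 × sin(121.81°) = 1.86153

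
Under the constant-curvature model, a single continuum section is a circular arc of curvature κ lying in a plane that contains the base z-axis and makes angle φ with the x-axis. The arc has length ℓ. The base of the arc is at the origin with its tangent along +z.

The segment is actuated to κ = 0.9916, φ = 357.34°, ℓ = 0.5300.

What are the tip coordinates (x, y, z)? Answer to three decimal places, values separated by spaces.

0.136 -0.006 0.506

θ = κ·ℓ = 0.9916 × 0.5300 = 0.52555 rad
ρ = (1 − cos θ)/κ = (1 − 0.86505)/0.9916 = 0.13609
z = sin θ / κ = 0.50169/0.9916 = 0.50594
x = ρ cos φ = 0.13609 × cos(357.34°) = 0.13595
y = ρ sin φ = 0.13609 × sin(357.34°) = -0.00632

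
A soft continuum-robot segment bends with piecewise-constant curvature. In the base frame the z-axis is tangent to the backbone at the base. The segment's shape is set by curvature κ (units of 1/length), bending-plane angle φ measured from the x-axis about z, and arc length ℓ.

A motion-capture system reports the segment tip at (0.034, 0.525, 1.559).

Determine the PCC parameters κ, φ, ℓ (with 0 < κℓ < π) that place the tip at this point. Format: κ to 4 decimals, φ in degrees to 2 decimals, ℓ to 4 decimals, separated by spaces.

ρ = √(x²+y²) = √(0.034² + 0.525²) = 0.52610
φ = atan2(y, x) mod 360° = atan2(0.525, 0.034) = 86.2946°
|p|² = ρ² + z² = 0.52610² + 1.559² = 2.70726
κ = 2ρ / |p|² = 2×0.52610 / 2.70726 = 0.38866
θ = 2·atan2(ρ, z) = 2·atan2(0.52610, 1.559) = 0.65092 rad
ℓ = θ/κ = 0.65092/0.38866 = 1.67479

0.3887 86.29 1.6748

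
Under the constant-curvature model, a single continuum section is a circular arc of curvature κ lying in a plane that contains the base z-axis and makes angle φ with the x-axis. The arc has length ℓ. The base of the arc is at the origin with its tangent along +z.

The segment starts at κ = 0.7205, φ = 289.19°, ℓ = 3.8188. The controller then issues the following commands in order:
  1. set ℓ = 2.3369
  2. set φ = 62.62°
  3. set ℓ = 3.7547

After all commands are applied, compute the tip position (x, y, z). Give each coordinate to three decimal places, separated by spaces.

1.217 2.349 0.587

initial: κ=0.7205, φ=289.19°, ℓ=3.8188
cmd 1: set ℓ=2.3369 → (κ,φ,ℓ)=(0.7205,289.19°,2.3369) → tip=(0.5076,-1.4585,1.3791)
cmd 2: set φ=62.62° → (κ,φ,ℓ)=(0.7205,62.62°,2.3369) → tip=(0.7102,1.3713,1.3791)
cmd 3: set ℓ=3.7547 → (κ,φ,ℓ)=(0.7205,62.62°,3.7547) → tip=(1.2168,2.3494,0.5866)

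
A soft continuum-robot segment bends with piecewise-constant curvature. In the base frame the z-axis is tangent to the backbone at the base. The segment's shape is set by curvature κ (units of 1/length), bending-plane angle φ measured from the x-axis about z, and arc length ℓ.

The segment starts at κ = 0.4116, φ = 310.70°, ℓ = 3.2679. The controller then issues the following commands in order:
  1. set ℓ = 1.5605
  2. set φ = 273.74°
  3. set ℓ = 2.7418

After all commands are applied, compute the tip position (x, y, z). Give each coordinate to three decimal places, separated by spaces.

initial: κ=0.4116, φ=310.70°, ℓ=3.2679
cmd 1: set ℓ=1.5605 → (κ,φ,ℓ)=(0.4116,310.70°,1.5605) → tip=(0.3157,-0.3671,1.4554)
cmd 2: set φ=273.74° → (κ,φ,ℓ)=(0.4116,273.74°,1.5605) → tip=(0.0316,-0.4831,1.4554)
cmd 3: set ℓ=2.7418 → (κ,φ,ℓ)=(0.4116,273.74°,2.7418) → tip=(0.0906,-1.3868,2.1958)

0.091 -1.387 2.196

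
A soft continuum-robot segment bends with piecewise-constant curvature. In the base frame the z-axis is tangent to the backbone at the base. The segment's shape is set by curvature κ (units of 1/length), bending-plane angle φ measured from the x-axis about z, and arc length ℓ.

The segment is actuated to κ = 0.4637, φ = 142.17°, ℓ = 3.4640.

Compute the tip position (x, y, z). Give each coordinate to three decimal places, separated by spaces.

-1.764 1.370 2.155

θ = κ·ℓ = 0.4637 × 3.4640 = 1.60626 rad
ρ = (1 − cos θ)/κ = (1 − -0.03545)/0.4637 = 2.23302
z = sin θ / κ = 0.99937/0.4637 = 2.15521
x = ρ cos φ = 2.23302 × cos(142.17°) = -1.76372
y = ρ sin φ = 2.23302 × sin(142.17°) = 1.36956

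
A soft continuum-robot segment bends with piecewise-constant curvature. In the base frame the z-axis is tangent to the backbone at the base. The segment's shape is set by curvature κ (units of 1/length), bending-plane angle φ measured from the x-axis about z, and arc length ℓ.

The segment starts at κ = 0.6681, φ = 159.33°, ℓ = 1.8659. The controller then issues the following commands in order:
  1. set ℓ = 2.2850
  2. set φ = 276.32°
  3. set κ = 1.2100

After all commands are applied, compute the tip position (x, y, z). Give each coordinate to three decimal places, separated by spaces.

initial: κ=0.6681, φ=159.33°, ℓ=1.8659
cmd 1: set ℓ=2.2850 → (κ,φ,ℓ)=(0.6681,159.33°,2.2850) → tip=(-1.3386,0.5050,1.4953)
cmd 2: set φ=276.32° → (κ,φ,ℓ)=(0.6681,276.32°,2.2850) → tip=(0.1575,-1.4220,1.4953)
cmd 3: set κ=1.2100 → (κ,φ,ℓ)=(1.2100,276.32°,2.2850) → tip=(0.1756,-1.5852,0.3040)

0.176 -1.585 0.304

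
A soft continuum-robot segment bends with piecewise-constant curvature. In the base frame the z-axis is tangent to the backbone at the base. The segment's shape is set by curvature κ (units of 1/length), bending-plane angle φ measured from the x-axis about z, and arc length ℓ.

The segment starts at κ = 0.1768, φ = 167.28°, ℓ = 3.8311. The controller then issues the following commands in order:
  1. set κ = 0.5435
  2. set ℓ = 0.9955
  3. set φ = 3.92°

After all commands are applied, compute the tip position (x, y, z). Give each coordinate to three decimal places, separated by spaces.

0.262 0.018 0.948

initial: κ=0.1768, φ=167.28°, ℓ=3.8311
cmd 1: set κ=0.5435 → (κ,φ,ℓ)=(0.5435,167.28°,3.8311) → tip=(-2.6731,0.6034,1.6045)
cmd 2: set ℓ=0.9955 → (κ,φ,ℓ)=(0.5435,167.28°,0.9955) → tip=(-0.2564,0.0579,0.9476)
cmd 3: set φ=3.92° → (κ,φ,ℓ)=(0.5435,3.92°,0.9955) → tip=(0.2622,0.0180,0.9476)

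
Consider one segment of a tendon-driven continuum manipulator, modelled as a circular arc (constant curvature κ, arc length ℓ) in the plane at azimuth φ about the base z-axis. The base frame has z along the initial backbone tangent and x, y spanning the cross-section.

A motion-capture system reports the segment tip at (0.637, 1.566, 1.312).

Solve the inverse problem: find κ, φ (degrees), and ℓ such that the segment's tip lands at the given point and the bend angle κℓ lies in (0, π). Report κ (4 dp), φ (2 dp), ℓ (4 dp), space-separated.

0.7383 67.87 2.4672

ρ = √(x²+y²) = √(0.637² + 1.566²) = 1.69060
φ = atan2(y, x) mod 360° = atan2(1.566, 0.637) = 67.8650°
|p|² = ρ² + z² = 1.69060² + 1.312² = 4.57947
κ = 2ρ / |p|² = 2×1.69060 / 4.57947 = 0.73834
θ = 2·atan2(ρ, z) = 2·atan2(1.69060, 1.312) = 1.82165 rad
ℓ = θ/κ = 1.82165/0.73834 = 2.46723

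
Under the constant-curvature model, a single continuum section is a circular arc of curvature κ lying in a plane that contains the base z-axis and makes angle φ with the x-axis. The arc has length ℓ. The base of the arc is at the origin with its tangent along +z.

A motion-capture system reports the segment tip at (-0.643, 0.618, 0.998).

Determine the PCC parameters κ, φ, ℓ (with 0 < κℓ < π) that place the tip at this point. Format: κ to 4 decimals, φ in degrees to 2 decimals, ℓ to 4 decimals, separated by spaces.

0.9957 136.14 1.4649

ρ = √(x²+y²) = √(-0.643² + 0.618²) = 0.89184
φ = atan2(y, x) mod 360° = atan2(0.618, -0.643) = 136.1358°
|p|² = ρ² + z² = 0.89184² + 0.998² = 1.79138
κ = 2ρ / |p|² = 2×0.89184 / 1.79138 = 0.99570
θ = 2·atan2(ρ, z) = 2·atan2(0.89184, 0.998) = 1.45856 rad
ℓ = θ/κ = 1.45856/0.99570 = 1.46486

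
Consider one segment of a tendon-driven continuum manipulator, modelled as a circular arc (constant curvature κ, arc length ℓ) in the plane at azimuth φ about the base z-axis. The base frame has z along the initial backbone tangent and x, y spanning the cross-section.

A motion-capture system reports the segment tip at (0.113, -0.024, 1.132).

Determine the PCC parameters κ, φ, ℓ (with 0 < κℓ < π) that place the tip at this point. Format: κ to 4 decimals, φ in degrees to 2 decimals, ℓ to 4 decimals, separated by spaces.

ρ = √(x²+y²) = √(0.113² + -0.024²) = 0.11552
φ = atan2(y, x) mod 360° = atan2(-0.024, 0.113) = 348.0092°
|p|² = ρ² + z² = 0.11552² + 1.132² = 1.29477
κ = 2ρ / |p|² = 2×0.11552 / 1.29477 = 0.17844
θ = 2·atan2(ρ, z) = 2·atan2(0.11552, 1.132) = 0.20340 rad
ℓ = θ/κ = 0.20340/0.17844 = 1.13984

0.1784 348.01 1.1398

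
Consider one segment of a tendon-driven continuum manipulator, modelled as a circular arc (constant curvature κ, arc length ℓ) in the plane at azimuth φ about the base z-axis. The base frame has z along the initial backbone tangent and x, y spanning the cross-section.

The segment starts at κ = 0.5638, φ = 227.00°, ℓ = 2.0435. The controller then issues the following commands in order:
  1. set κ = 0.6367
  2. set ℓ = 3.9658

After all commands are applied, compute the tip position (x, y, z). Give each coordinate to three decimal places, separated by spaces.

-1.945 -2.086 0.908

initial: κ=0.5638, φ=227.00°, ℓ=2.0435
cmd 1: set κ=0.6367 → (κ,φ,ℓ)=(0.6367,227.00°,2.0435) → tip=(-0.7857,-0.8426,1.5138)
cmd 2: set ℓ=3.9658 → (κ,φ,ℓ)=(0.6367,227.00°,3.9658) → tip=(-1.9451,-2.0858,0.9082)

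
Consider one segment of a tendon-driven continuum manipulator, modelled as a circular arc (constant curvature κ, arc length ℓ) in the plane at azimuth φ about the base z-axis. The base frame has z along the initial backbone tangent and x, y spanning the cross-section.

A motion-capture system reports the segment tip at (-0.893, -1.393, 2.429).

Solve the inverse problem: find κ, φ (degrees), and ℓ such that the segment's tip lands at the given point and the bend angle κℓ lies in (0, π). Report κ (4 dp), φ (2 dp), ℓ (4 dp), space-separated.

ρ = √(x²+y²) = √(-0.893² + -1.393²) = 1.65466
φ = atan2(y, x) mod 360° = atan2(-1.393, -0.893) = 237.3376°
|p|² = ρ² + z² = 1.65466² + 2.429² = 8.63794
κ = 2ρ / |p|² = 2×1.65466 / 8.63794 = 0.38311
θ = 2·atan2(ρ, z) = 2·atan2(1.65466, 2.429) = 1.19601 rad
ℓ = θ/κ = 1.19601/0.38311 = 3.12180

0.3831 237.34 3.1218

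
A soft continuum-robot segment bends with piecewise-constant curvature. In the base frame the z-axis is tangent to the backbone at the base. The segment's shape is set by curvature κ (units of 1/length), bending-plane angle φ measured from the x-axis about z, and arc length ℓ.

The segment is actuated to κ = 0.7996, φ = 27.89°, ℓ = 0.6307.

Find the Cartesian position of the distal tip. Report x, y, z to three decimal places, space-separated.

0.138 0.073 0.604

θ = κ·ℓ = 0.7996 × 0.6307 = 0.50431 rad
ρ = (1 − cos θ)/κ = (1 − 0.87551)/0.7996 = 0.15569
z = sin θ / κ = 0.48320/0.7996 = 0.60430
x = ρ cos φ = 0.15569 × cos(27.89°) = 0.13761
y = ρ sin φ = 0.15569 × sin(27.89°) = 0.07283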